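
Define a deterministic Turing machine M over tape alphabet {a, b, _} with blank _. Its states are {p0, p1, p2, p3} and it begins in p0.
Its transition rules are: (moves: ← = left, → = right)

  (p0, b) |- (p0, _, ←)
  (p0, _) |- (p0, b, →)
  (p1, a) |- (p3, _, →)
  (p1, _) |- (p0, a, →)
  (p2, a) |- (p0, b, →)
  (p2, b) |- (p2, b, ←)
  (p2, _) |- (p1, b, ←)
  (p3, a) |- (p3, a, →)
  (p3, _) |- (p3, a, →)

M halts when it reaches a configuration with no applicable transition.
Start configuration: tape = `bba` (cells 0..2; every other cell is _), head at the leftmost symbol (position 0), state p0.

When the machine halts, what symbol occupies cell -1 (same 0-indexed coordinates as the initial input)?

b

p0 | __[b]ba   read b → write _, move ←, go to p0
p0 | _[_]_ba   read _ → write b, move →, go to p0
p0 | _b[_]ba   read _ → write b, move →, go to p0
p0 | _bb[b]a   read b → write _, move ←, go to p0
p0 | _b[b]_a   read b → write _, move ←, go to p0
p0 | _[b]__a   read b → write _, move ←, go to p0
p0 | [_]___a   read _ → write b, move →, go to p0
p0 | b[_]__a   read _ → write b, move →, go to p0
p0 | bb[_]_a   read _ → write b, move →, go to p0
p0 | bbb[_]a   read _ → write b, move →, go to p0
p0 | bbbb[a]
Cell -1 holds b when M halts.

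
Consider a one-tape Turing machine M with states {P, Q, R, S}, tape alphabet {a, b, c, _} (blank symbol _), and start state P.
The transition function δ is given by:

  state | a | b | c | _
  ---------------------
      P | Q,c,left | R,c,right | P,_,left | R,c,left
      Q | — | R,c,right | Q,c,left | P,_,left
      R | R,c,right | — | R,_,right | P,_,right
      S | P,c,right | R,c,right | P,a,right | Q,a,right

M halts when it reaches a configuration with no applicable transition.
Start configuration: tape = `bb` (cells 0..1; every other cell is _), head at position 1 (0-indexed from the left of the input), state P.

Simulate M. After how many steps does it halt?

state=P head=1 tape=b[b]___   (P,b)→(R,c,right)
state=R head=2 tape=bc[_]__   (R,_)→(P,_,right)
state=P head=3 tape=bc_[_]_   (P,_)→(R,c,left)
state=R head=2 tape=bc[_]c_   (R,_)→(P,_,right)
state=P head=3 tape=bc_[c]_   (P,c)→(P,_,left)
state=P head=2 tape=bc[_]__   (P,_)→(R,c,left)
state=R head=1 tape=b[c]c__   (R,c)→(R,_,right)
state=R head=2 tape=b_[c]__   (R,c)→(R,_,right)
state=R head=3 tape=b__[_]_   (R,_)→(P,_,right)
state=P head=4 tape=b___[_]   (P,_)→(R,c,left)
state=R head=3 tape=b__[_]c   (R,_)→(P,_,right)
state=P head=4 tape=b___[c]   (P,c)→(P,_,left)
state=P head=3 tape=b__[_]_   (P,_)→(R,c,left)
state=R head=2 tape=b_[_]c_   (R,_)→(P,_,right)
state=P head=3 tape=b__[c]_   (P,c)→(P,_,left)
state=P head=2 tape=b_[_]__   (P,_)→(R,c,left)
state=R head=1 tape=b[_]c__   (R,_)→(P,_,right)
state=P head=2 tape=b_[c]__   (P,c)→(P,_,left)
state=P head=1 tape=b[_]___   (P,_)→(R,c,left)
state=R head=0 tape=[b]c___
M halts after 19 transitions.

19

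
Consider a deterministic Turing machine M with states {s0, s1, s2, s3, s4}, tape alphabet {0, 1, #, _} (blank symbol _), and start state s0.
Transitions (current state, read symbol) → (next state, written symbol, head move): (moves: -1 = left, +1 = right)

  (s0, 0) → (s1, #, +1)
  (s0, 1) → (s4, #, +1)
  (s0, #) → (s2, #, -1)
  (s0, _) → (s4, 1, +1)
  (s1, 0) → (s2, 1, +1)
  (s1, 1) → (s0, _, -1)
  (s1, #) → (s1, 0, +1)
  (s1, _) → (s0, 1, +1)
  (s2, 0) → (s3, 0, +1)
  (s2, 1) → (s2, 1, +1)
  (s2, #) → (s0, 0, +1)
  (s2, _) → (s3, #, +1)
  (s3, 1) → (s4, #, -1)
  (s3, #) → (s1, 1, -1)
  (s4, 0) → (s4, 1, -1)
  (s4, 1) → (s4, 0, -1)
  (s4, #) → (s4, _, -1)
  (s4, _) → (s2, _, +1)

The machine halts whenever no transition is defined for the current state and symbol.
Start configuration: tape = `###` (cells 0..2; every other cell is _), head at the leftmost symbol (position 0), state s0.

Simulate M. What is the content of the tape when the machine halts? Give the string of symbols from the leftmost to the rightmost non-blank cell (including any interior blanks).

s0 | _[#]##__   read # → write #, move -1, go to s2
s2 | [_]###__   read _ → write #, move +1, go to s3
s3 | #[#]##__   read # → write 1, move -1, go to s1
s1 | [#]1##__   read # → write 0, move +1, go to s1
s1 | 0[1]##__   read 1 → write _, move -1, go to s0
s0 | [0]_##__   read 0 → write #, move +1, go to s1
s1 | #[_]##__   read _ → write 1, move +1, go to s0
s0 | #1[#]#__   read # → write #, move -1, go to s2
s2 | #[1]##__   read 1 → write 1, move +1, go to s2
s2 | #1[#]#__   read # → write 0, move +1, go to s0
s0 | #10[#]__   read # → write #, move -1, go to s2
s2 | #1[0]#__   read 0 → write 0, move +1, go to s3
s3 | #10[#]__   read # → write 1, move -1, go to s1
s1 | #1[0]1__   read 0 → write 1, move +1, go to s2
s2 | #11[1]__   read 1 → write 1, move +1, go to s2
s2 | #111[_]_   read _ → write #, move +1, go to s3
s3 | #111#[_]
The non-blank tape span at halt is #111#.

#111#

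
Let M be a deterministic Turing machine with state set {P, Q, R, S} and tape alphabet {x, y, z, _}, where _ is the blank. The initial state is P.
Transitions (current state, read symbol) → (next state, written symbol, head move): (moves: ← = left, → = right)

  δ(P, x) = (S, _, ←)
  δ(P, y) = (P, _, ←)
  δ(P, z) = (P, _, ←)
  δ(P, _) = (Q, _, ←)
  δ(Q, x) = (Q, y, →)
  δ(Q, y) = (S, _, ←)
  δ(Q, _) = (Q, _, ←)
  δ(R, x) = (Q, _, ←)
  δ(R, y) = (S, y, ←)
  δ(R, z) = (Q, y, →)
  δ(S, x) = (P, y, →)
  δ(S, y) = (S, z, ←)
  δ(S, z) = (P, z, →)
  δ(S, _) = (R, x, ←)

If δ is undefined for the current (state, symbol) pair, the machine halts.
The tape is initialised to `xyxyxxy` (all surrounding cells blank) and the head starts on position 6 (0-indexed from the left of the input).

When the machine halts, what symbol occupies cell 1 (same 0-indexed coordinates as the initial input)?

_

state=P head=6 tape=__xyxyxx[y]   (P,y)→(P,_,←)
state=P head=5 tape=__xyxyx[x]_   (P,x)→(S,_,←)
state=S head=4 tape=__xyxy[x]__   (S,x)→(P,y,→)
state=P head=5 tape=__xyxyy[_]_   (P,_)→(Q,_,←)
state=Q head=4 tape=__xyxy[y]__   (Q,y)→(S,_,←)
state=S head=3 tape=__xyx[y]___   (S,y)→(S,z,←)
state=S head=2 tape=__xy[x]z___   (S,x)→(P,y,→)
state=P head=3 tape=__xyy[z]___   (P,z)→(P,_,←)
state=P head=2 tape=__xy[y]____   (P,y)→(P,_,←)
state=P head=1 tape=__x[y]_____   (P,y)→(P,_,←)
state=P head=0 tape=__[x]______   (P,x)→(S,_,←)
state=S head=-1 tape=_[_]_______   (S,_)→(R,x,←)
state=R head=-2 tape=[_]x_______
Cell 1 holds _ when M halts.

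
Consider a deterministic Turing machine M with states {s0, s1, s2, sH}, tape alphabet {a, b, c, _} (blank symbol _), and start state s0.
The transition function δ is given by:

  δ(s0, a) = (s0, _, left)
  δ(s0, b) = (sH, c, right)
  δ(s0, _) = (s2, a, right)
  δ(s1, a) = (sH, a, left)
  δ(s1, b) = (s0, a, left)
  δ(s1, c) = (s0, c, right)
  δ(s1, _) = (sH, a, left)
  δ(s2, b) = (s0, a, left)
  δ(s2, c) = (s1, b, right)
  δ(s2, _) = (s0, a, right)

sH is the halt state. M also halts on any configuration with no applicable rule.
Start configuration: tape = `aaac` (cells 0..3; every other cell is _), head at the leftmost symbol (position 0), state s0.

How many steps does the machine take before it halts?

state=s0 head=0 tape=___[a]aac   (s0,a)→(s0,_,left)
state=s0 head=-1 tape=__[_]_aac   (s0,_)→(s2,a,right)
state=s2 head=0 tape=__a[_]aac   (s2,_)→(s0,a,right)
state=s0 head=1 tape=__aa[a]ac   (s0,a)→(s0,_,left)
state=s0 head=0 tape=__a[a]_ac   (s0,a)→(s0,_,left)
state=s0 head=-1 tape=__[a]__ac   (s0,a)→(s0,_,left)
state=s0 head=-2 tape=_[_]___ac   (s0,_)→(s2,a,right)
state=s2 head=-1 tape=_a[_]__ac   (s2,_)→(s0,a,right)
state=s0 head=0 tape=_aa[_]_ac   (s0,_)→(s2,a,right)
state=s2 head=1 tape=_aaa[_]ac   (s2,_)→(s0,a,right)
state=s0 head=2 tape=_aaaa[a]c   (s0,a)→(s0,_,left)
state=s0 head=1 tape=_aaa[a]_c   (s0,a)→(s0,_,left)
state=s0 head=0 tape=_aa[a]__c   (s0,a)→(s0,_,left)
state=s0 head=-1 tape=_a[a]___c   (s0,a)→(s0,_,left)
state=s0 head=-2 tape=_[a]____c   (s0,a)→(s0,_,left)
state=s0 head=-3 tape=[_]_____c   (s0,_)→(s2,a,right)
state=s2 head=-2 tape=a[_]____c   (s2,_)→(s0,a,right)
state=s0 head=-1 tape=aa[_]___c   (s0,_)→(s2,a,right)
state=s2 head=0 tape=aaa[_]__c   (s2,_)→(s0,a,right)
state=s0 head=1 tape=aaaa[_]_c   (s0,_)→(s2,a,right)
state=s2 head=2 tape=aaaaa[_]c   (s2,_)→(s0,a,right)
state=s0 head=3 tape=aaaaaa[c]
M halts after 21 transitions.

21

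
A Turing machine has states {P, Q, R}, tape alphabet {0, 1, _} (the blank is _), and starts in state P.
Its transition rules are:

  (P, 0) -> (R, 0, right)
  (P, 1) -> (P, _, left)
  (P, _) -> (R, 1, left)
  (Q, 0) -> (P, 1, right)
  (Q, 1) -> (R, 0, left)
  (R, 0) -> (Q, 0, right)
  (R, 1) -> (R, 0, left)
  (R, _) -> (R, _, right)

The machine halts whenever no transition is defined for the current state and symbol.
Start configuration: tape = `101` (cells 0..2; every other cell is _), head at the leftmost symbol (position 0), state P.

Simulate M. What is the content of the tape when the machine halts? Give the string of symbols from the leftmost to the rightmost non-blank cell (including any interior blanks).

state=P head=0 tape=__[1]01   (P,1)→(P,_,left)
state=P head=-1 tape=_[_]_01   (P,_)→(R,1,left)
state=R head=-2 tape=[_]1_01   (R,_)→(R,_,right)
state=R head=-1 tape=_[1]_01   (R,1)→(R,0,left)
state=R head=-2 tape=[_]0_01   (R,_)→(R,_,right)
state=R head=-1 tape=_[0]_01   (R,0)→(Q,0,right)
state=Q head=0 tape=_0[_]01
The non-blank tape span at halt is 0_01.

0_01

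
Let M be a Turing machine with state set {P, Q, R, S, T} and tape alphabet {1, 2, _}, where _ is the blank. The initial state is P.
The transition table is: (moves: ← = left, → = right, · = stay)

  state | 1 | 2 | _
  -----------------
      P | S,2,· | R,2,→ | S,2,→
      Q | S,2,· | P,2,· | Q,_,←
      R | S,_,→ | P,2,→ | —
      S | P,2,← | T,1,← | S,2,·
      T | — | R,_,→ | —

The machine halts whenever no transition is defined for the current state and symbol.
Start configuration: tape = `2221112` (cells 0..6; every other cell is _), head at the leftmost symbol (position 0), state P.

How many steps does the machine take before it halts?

15

P | [2]221112   read 2 → write 2, move →, go to R
R | 2[2]21112   read 2 → write 2, move →, go to P
P | 22[2]1112   read 2 → write 2, move →, go to R
R | 222[1]112   read 1 → write _, move →, go to S
S | 222_[1]12   read 1 → write 2, move ←, go to P
P | 222[_]212   read _ → write 2, move →, go to S
S | 2222[2]12   read 2 → write 1, move ←, go to T
T | 222[2]112   read 2 → write _, move →, go to R
R | 222_[1]12   read 1 → write _, move →, go to S
S | 222__[1]2   read 1 → write 2, move ←, go to P
P | 222_[_]22   read _ → write 2, move →, go to S
S | 222_2[2]2   read 2 → write 1, move ←, go to T
T | 222_[2]12   read 2 → write _, move →, go to R
R | 222__[1]2   read 1 → write _, move →, go to S
S | 222___[2]   read 2 → write 1, move ←, go to T
T | 222__[_]1
M halts after 15 transitions.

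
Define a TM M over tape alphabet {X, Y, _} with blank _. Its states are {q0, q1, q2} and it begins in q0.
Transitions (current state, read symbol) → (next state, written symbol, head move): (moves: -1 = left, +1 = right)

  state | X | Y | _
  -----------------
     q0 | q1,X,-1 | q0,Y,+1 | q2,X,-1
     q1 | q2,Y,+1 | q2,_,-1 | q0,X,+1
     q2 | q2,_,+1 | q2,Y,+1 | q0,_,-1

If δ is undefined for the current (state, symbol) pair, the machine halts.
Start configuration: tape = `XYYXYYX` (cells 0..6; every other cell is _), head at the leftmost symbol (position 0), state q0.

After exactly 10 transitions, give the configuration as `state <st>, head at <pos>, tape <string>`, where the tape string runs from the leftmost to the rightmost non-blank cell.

state=q0 head=0 tape=_[X]YYXYYX   (q0,X)→(q1,X,-1)
state=q1 head=-1 tape=[_]XYYXYYX   (q1,_)→(q0,X,+1)
state=q0 head=0 tape=X[X]YYXYYX   (q0,X)→(q1,X,-1)
state=q1 head=-1 tape=[X]XYYXYYX   (q1,X)→(q2,Y,+1)
state=q2 head=0 tape=Y[X]YYXYYX   (q2,X)→(q2,_,+1)
state=q2 head=1 tape=Y_[Y]YXYYX   (q2,Y)→(q2,Y,+1)
state=q2 head=2 tape=Y_Y[Y]XYYX   (q2,Y)→(q2,Y,+1)
state=q2 head=3 tape=Y_YY[X]YYX   (q2,X)→(q2,_,+1)
state=q2 head=4 tape=Y_YY_[Y]YX   (q2,Y)→(q2,Y,+1)
state=q2 head=5 tape=Y_YY_Y[Y]X   (q2,Y)→(q2,Y,+1)
state=q2 head=6 tape=Y_YY_YY[X]
After 10 steps: state q2, head at 6, tape Y_YY_YYX.

state q2, head at 6, tape Y_YY_YYX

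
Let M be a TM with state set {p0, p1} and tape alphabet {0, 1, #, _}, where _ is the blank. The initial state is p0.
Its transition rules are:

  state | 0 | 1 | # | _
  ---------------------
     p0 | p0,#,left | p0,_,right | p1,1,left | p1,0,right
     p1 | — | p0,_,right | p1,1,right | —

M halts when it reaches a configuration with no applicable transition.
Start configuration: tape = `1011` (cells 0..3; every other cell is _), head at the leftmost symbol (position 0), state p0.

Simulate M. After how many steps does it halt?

p0 | [1]011__   read 1 → write _, move right, go to p0
p0 | _[0]11__   read 0 → write #, move left, go to p0
p0 | [_]#11__   read _ → write 0, move right, go to p1
p1 | 0[#]11__   read # → write 1, move right, go to p1
p1 | 01[1]1__   read 1 → write _, move right, go to p0
p0 | 01_[1]__   read 1 → write _, move right, go to p0
p0 | 01__[_]_   read _ → write 0, move right, go to p1
p1 | 01__0[_]
M halts after 7 transitions.

7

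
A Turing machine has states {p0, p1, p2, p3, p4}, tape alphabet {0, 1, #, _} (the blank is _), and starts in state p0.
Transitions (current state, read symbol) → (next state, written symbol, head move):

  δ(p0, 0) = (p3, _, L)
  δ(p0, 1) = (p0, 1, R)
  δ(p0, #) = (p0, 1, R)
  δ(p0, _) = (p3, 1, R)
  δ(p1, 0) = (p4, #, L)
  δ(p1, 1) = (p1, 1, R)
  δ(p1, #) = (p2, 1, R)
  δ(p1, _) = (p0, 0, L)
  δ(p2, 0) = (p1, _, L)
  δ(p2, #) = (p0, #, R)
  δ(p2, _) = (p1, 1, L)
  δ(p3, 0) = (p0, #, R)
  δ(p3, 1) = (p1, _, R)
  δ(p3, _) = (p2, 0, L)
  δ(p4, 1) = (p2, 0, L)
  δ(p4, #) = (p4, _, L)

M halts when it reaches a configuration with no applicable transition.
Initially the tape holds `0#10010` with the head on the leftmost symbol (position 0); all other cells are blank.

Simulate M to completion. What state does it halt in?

state=p0 head=0 tape=____[0]#10010   (p0,0)→(p3,_,L)
state=p3 head=-1 tape=___[_]_#10010   (p3,_)→(p2,0,L)
state=p2 head=-2 tape=__[_]0_#10010   (p2,_)→(p1,1,L)
state=p1 head=-3 tape=_[_]10_#10010   (p1,_)→(p0,0,L)
state=p0 head=-4 tape=[_]010_#10010   (p0,_)→(p3,1,R)
state=p3 head=-3 tape=1[0]10_#10010   (p3,0)→(p0,#,R)
state=p0 head=-2 tape=1#[1]0_#10010   (p0,1)→(p0,1,R)
state=p0 head=-1 tape=1#1[0]_#10010   (p0,0)→(p3,_,L)
state=p3 head=-2 tape=1#[1]__#10010   (p3,1)→(p1,_,R)
state=p1 head=-1 tape=1#_[_]_#10010   (p1,_)→(p0,0,L)
state=p0 head=-2 tape=1#[_]0_#10010   (p0,_)→(p3,1,R)
state=p3 head=-1 tape=1#1[0]_#10010   (p3,0)→(p0,#,R)
state=p0 head=0 tape=1#1#[_]#10010   (p0,_)→(p3,1,R)
state=p3 head=1 tape=1#1#1[#]10010
No transition is defined for (p3, #); M halts in state p3.

p3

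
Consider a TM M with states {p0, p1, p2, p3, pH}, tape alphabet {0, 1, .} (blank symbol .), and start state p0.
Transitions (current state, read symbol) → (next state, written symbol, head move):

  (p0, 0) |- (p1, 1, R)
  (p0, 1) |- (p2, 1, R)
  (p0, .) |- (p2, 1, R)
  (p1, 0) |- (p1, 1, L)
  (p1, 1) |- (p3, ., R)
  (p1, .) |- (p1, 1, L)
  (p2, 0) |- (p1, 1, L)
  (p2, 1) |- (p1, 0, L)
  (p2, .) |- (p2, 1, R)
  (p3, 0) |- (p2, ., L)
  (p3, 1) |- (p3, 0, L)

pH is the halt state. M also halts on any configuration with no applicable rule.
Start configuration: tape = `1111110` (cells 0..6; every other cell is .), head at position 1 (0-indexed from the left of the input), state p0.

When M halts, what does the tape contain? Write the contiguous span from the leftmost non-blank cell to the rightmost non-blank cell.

state=p0 head=1 tape=1[1]11110   (p0,1)→(p2,1,R)
state=p2 head=2 tape=11[1]1110   (p2,1)→(p1,0,L)
state=p1 head=1 tape=1[1]01110   (p1,1)→(p3,.,R)
state=p3 head=2 tape=1.[0]1110   (p3,0)→(p2,.,L)
state=p2 head=1 tape=1[.].1110   (p2,.)→(p2,1,R)
state=p2 head=2 tape=11[.]1110   (p2,.)→(p2,1,R)
state=p2 head=3 tape=111[1]110   (p2,1)→(p1,0,L)
state=p1 head=2 tape=11[1]0110   (p1,1)→(p3,.,R)
state=p3 head=3 tape=11.[0]110   (p3,0)→(p2,.,L)
state=p2 head=2 tape=11[.].110   (p2,.)→(p2,1,R)
state=p2 head=3 tape=111[.]110   (p2,.)→(p2,1,R)
state=p2 head=4 tape=1111[1]10   (p2,1)→(p1,0,L)
state=p1 head=3 tape=111[1]010   (p1,1)→(p3,.,R)
state=p3 head=4 tape=111.[0]10   (p3,0)→(p2,.,L)
state=p2 head=3 tape=111[.].10   (p2,.)→(p2,1,R)
state=p2 head=4 tape=1111[.]10   (p2,.)→(p2,1,R)
state=p2 head=5 tape=11111[1]0   (p2,1)→(p1,0,L)
state=p1 head=4 tape=1111[1]00   (p1,1)→(p3,.,R)
state=p3 head=5 tape=1111.[0]0   (p3,0)→(p2,.,L)
state=p2 head=4 tape=1111[.].0   (p2,.)→(p2,1,R)
state=p2 head=5 tape=11111[.]0   (p2,.)→(p2,1,R)
state=p2 head=6 tape=111111[0]   (p2,0)→(p1,1,L)
state=p1 head=5 tape=11111[1]1   (p1,1)→(p3,.,R)
state=p3 head=6 tape=11111.[1]   (p3,1)→(p3,0,L)
state=p3 head=5 tape=11111[.]0
The non-blank tape span at halt is 11111.0.

11111.0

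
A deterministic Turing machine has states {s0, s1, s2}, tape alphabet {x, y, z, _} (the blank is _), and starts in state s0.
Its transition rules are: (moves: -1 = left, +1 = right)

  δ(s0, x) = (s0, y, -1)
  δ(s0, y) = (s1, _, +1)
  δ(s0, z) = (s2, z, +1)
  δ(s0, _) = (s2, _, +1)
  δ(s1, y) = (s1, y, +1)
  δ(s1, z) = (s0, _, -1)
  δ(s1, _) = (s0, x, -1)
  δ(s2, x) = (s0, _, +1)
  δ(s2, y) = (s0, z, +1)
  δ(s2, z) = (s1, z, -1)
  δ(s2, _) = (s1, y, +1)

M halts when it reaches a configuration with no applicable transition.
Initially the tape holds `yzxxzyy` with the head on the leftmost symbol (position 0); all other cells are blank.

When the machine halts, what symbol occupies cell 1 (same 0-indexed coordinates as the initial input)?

y

state=s0 head=0 tape=[y]zxxzyy   (s0,y)→(s1,_,+1)
state=s1 head=1 tape=_[z]xxzyy   (s1,z)→(s0,_,-1)
state=s0 head=0 tape=[_]_xxzyy   (s0,_)→(s2,_,+1)
state=s2 head=1 tape=_[_]xxzyy   (s2,_)→(s1,y,+1)
state=s1 head=2 tape=_y[x]xzyy
Cell 1 holds y when M halts.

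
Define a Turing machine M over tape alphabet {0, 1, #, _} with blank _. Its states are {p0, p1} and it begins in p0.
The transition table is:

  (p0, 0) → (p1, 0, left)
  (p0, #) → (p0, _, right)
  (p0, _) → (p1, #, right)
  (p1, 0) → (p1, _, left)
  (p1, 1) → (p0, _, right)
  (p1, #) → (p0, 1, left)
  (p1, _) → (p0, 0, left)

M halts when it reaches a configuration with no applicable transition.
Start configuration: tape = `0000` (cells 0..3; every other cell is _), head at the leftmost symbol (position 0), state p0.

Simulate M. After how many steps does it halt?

state=p0 head=0 tape=___[0]000_   (p0,0)→(p1,0,left)
state=p1 head=-1 tape=__[_]0000_   (p1,_)→(p0,0,left)
state=p0 head=-2 tape=_[_]00000_   (p0,_)→(p1,#,right)
state=p1 head=-1 tape=_#[0]0000_   (p1,0)→(p1,_,left)
state=p1 head=-2 tape=_[#]_0000_   (p1,#)→(p0,1,left)
state=p0 head=-3 tape=[_]1_0000_   (p0,_)→(p1,#,right)
state=p1 head=-2 tape=#[1]_0000_   (p1,1)→(p0,_,right)
state=p0 head=-1 tape=#_[_]0000_   (p0,_)→(p1,#,right)
state=p1 head=0 tape=#_#[0]000_   (p1,0)→(p1,_,left)
state=p1 head=-1 tape=#_[#]_000_   (p1,#)→(p0,1,left)
state=p0 head=-2 tape=#[_]1_000_   (p0,_)→(p1,#,right)
state=p1 head=-1 tape=##[1]_000_   (p1,1)→(p0,_,right)
state=p0 head=0 tape=##_[_]000_   (p0,_)→(p1,#,right)
state=p1 head=1 tape=##_#[0]00_   (p1,0)→(p1,_,left)
state=p1 head=0 tape=##_[#]_00_   (p1,#)→(p0,1,left)
state=p0 head=-1 tape=##[_]1_00_   (p0,_)→(p1,#,right)
state=p1 head=0 tape=###[1]_00_   (p1,1)→(p0,_,right)
state=p0 head=1 tape=###_[_]00_   (p0,_)→(p1,#,right)
state=p1 head=2 tape=###_#[0]0_   (p1,0)→(p1,_,left)
state=p1 head=1 tape=###_[#]_0_   (p1,#)→(p0,1,left)
state=p0 head=0 tape=###[_]1_0_   (p0,_)→(p1,#,right)
state=p1 head=1 tape=####[1]_0_   (p1,1)→(p0,_,right)
state=p0 head=2 tape=####_[_]0_   (p0,_)→(p1,#,right)
state=p1 head=3 tape=####_#[0]_   (p1,0)→(p1,_,left)
state=p1 head=2 tape=####_[#]__   (p1,#)→(p0,1,left)
state=p0 head=1 tape=####[_]1__   (p0,_)→(p1,#,right)
state=p1 head=2 tape=#####[1]__   (p1,1)→(p0,_,right)
state=p0 head=3 tape=#####_[_]_   (p0,_)→(p1,#,right)
state=p1 head=4 tape=#####_#[_]   (p1,_)→(p0,0,left)
state=p0 head=3 tape=#####_[#]0   (p0,#)→(p0,_,right)
state=p0 head=4 tape=#####__[0]   (p0,0)→(p1,0,left)
state=p1 head=3 tape=#####_[_]0   (p1,_)→(p0,0,left)
state=p0 head=2 tape=#####[_]00   (p0,_)→(p1,#,right)
state=p1 head=3 tape=######[0]0   (p1,0)→(p1,_,left)
state=p1 head=2 tape=#####[#]_0   (p1,#)→(p0,1,left)
state=p0 head=1 tape=####[#]1_0   (p0,#)→(p0,_,right)
state=p0 head=2 tape=####_[1]_0
M halts after 36 transitions.

36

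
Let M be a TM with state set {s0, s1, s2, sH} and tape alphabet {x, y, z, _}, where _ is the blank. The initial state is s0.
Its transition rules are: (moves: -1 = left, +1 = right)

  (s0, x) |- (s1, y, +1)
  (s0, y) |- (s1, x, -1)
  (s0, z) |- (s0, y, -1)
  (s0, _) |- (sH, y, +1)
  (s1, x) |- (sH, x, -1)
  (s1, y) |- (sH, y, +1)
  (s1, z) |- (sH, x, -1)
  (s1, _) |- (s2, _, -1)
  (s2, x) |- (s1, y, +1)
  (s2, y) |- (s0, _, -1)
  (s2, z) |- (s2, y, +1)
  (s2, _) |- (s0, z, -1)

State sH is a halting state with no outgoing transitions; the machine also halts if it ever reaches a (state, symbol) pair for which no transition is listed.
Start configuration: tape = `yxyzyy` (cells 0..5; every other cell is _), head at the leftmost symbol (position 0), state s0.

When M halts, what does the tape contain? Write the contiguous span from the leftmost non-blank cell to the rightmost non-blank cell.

yz_xxyzyy

s0 | ___[y]xyzyy   read y → write x, move -1, go to s1
s1 | __[_]xxyzyy   read _ → write _, move -1, go to s2
s2 | _[_]_xxyzyy   read _ → write z, move -1, go to s0
s0 | [_]z_xxyzyy   read _ → write y, move +1, go to sH
sH | y[z]_xxyzyy
The non-blank tape span at halt is yz_xxyzyy.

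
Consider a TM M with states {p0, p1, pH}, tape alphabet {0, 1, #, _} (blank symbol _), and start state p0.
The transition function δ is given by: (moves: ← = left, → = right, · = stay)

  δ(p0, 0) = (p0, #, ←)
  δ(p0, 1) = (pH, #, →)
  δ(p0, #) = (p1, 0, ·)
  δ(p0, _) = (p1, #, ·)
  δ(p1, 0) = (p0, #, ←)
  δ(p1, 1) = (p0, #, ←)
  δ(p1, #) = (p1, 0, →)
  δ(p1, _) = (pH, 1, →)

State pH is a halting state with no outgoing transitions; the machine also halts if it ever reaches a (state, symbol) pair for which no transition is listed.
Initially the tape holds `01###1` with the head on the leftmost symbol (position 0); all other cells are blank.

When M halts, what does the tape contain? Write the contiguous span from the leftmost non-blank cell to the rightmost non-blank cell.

state=p0 head=0 tape=___[0]1###1__   (p0,0)→(p0,#,←)
state=p0 head=-1 tape=__[_]#1###1__   (p0,_)→(p1,#,·)
state=p1 head=-1 tape=__[#]#1###1__   (p1,#)→(p1,0,→)
state=p1 head=0 tape=__0[#]1###1__   (p1,#)→(p1,0,→)
state=p1 head=1 tape=__00[1]###1__   (p1,1)→(p0,#,←)
state=p0 head=0 tape=__0[0]####1__   (p0,0)→(p0,#,←)
state=p0 head=-1 tape=__[0]#####1__   (p0,0)→(p0,#,←)
state=p0 head=-2 tape=_[_]######1__   (p0,_)→(p1,#,·)
state=p1 head=-2 tape=_[#]######1__   (p1,#)→(p1,0,→)
state=p1 head=-1 tape=_0[#]#####1__   (p1,#)→(p1,0,→)
state=p1 head=0 tape=_00[#]####1__   (p1,#)→(p1,0,→)
state=p1 head=1 tape=_000[#]###1__   (p1,#)→(p1,0,→)
state=p1 head=2 tape=_0000[#]##1__   (p1,#)→(p1,0,→)
state=p1 head=3 tape=_00000[#]#1__   (p1,#)→(p1,0,→)
state=p1 head=4 tape=_000000[#]1__   (p1,#)→(p1,0,→)
state=p1 head=5 tape=_0000000[1]__   (p1,1)→(p0,#,←)
state=p0 head=4 tape=_000000[0]#__   (p0,0)→(p0,#,←)
state=p0 head=3 tape=_00000[0]##__   (p0,0)→(p0,#,←)
state=p0 head=2 tape=_0000[0]###__   (p0,0)→(p0,#,←)
state=p0 head=1 tape=_000[0]####__   (p0,0)→(p0,#,←)
state=p0 head=0 tape=_00[0]#####__   (p0,0)→(p0,#,←)
state=p0 head=-1 tape=_0[0]######__   (p0,0)→(p0,#,←)
state=p0 head=-2 tape=_[0]#######__   (p0,0)→(p0,#,←)
state=p0 head=-3 tape=[_]########__   (p0,_)→(p1,#,·)
state=p1 head=-3 tape=[#]########__   (p1,#)→(p1,0,→)
state=p1 head=-2 tape=0[#]#######__   (p1,#)→(p1,0,→)
state=p1 head=-1 tape=00[#]######__   (p1,#)→(p1,0,→)
state=p1 head=0 tape=000[#]#####__   (p1,#)→(p1,0,→)
state=p1 head=1 tape=0000[#]####__   (p1,#)→(p1,0,→)
state=p1 head=2 tape=00000[#]###__   (p1,#)→(p1,0,→)
state=p1 head=3 tape=000000[#]##__   (p1,#)→(p1,0,→)
state=p1 head=4 tape=0000000[#]#__   (p1,#)→(p1,0,→)
state=p1 head=5 tape=00000000[#]__   (p1,#)→(p1,0,→)
state=p1 head=6 tape=000000000[_]_   (p1,_)→(pH,1,→)
state=pH head=7 tape=0000000001[_]
The non-blank tape span at halt is 0000000001.

0000000001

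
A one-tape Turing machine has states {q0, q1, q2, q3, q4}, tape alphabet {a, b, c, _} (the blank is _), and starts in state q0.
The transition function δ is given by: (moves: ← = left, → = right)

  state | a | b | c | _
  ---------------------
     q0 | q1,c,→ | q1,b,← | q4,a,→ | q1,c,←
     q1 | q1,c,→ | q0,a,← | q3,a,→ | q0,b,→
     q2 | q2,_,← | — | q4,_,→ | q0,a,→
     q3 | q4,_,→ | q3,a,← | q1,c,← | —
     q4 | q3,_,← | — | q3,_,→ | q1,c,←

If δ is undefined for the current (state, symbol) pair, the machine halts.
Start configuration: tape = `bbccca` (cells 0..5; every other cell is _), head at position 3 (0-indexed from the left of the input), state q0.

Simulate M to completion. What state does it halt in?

q3

state=q0 head=3 tape=bbc[c]ca___   (q0,c)→(q4,a,→)
state=q4 head=4 tape=bbca[c]a___   (q4,c)→(q3,_,→)
state=q3 head=5 tape=bbca_[a]___   (q3,a)→(q4,_,→)
state=q4 head=6 tape=bbca__[_]__   (q4,_)→(q1,c,←)
state=q1 head=5 tape=bbca_[_]c__   (q1,_)→(q0,b,→)
state=q0 head=6 tape=bbca_b[c]__   (q0,c)→(q4,a,→)
state=q4 head=7 tape=bbca_ba[_]_   (q4,_)→(q1,c,←)
state=q1 head=6 tape=bbca_b[a]c_   (q1,a)→(q1,c,→)
state=q1 head=7 tape=bbca_bc[c]_   (q1,c)→(q3,a,→)
state=q3 head=8 tape=bbca_bca[_]
No transition is defined for (q3, _); M halts in state q3.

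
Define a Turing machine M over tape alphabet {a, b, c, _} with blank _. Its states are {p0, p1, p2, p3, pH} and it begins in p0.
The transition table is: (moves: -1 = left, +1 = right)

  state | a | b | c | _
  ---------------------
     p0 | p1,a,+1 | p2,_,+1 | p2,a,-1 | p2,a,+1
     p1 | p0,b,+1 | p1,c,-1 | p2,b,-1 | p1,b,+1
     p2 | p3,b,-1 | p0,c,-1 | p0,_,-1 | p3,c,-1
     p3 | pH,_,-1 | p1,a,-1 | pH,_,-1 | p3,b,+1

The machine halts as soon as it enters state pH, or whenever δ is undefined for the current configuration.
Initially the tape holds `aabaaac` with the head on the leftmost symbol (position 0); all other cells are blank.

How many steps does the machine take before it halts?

p0 | _[a]abaaac   read a → write a, move +1, go to p1
p1 | _a[a]baaac   read a → write b, move +1, go to p0
p0 | _ab[b]aaac   read b → write _, move +1, go to p2
p2 | _ab_[a]aac   read a → write b, move -1, go to p3
p3 | _ab[_]baac   read _ → write b, move +1, go to p3
p3 | _abb[b]aac   read b → write a, move -1, go to p1
p1 | _ab[b]aaac   read b → write c, move -1, go to p1
p1 | _a[b]caaac   read b → write c, move -1, go to p1
p1 | _[a]ccaaac   read a → write b, move +1, go to p0
p0 | _b[c]caaac   read c → write a, move -1, go to p2
p2 | _[b]acaaac   read b → write c, move -1, go to p0
p0 | [_]cacaaac   read _ → write a, move +1, go to p2
p2 | a[c]acaaac   read c → write _, move -1, go to p0
p0 | [a]_acaaac   read a → write a, move +1, go to p1
p1 | a[_]acaaac   read _ → write b, move +1, go to p1
p1 | ab[a]caaac   read a → write b, move +1, go to p0
p0 | abb[c]aaac   read c → write a, move -1, go to p2
p2 | ab[b]aaaac   read b → write c, move -1, go to p0
p0 | a[b]caaaac   read b → write _, move +1, go to p2
p2 | a_[c]aaaac   read c → write _, move -1, go to p0
p0 | a[_]_aaaac   read _ → write a, move +1, go to p2
p2 | aa[_]aaaac   read _ → write c, move -1, go to p3
p3 | a[a]caaaac   read a → write _, move -1, go to pH
pH | [a]_caaaac
M halts after 23 transitions.

23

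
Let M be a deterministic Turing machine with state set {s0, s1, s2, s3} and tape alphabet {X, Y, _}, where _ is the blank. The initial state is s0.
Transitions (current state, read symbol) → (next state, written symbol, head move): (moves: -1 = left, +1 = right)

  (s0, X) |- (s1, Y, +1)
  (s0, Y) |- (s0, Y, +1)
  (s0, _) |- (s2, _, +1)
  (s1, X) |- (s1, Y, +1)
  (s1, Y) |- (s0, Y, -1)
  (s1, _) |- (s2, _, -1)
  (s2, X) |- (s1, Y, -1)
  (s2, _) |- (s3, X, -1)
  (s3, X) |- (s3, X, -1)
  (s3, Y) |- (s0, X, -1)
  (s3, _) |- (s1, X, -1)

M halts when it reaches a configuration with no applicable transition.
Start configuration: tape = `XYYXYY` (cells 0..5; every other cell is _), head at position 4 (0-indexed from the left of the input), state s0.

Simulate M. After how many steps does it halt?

state=s0 head=4 tape=XYYX[Y]Y___   (s0,Y)→(s0,Y,+1)
state=s0 head=5 tape=XYYXY[Y]___   (s0,Y)→(s0,Y,+1)
state=s0 head=6 tape=XYYXYY[_]__   (s0,_)→(s2,_,+1)
state=s2 head=7 tape=XYYXYY_[_]_   (s2,_)→(s3,X,-1)
state=s3 head=6 tape=XYYXYY[_]X_   (s3,_)→(s1,X,-1)
state=s1 head=5 tape=XYYXY[Y]XX_   (s1,Y)→(s0,Y,-1)
state=s0 head=4 tape=XYYX[Y]YXX_   (s0,Y)→(s0,Y,+1)
state=s0 head=5 tape=XYYXY[Y]XX_   (s0,Y)→(s0,Y,+1)
state=s0 head=6 tape=XYYXYY[X]X_   (s0,X)→(s1,Y,+1)
state=s1 head=7 tape=XYYXYYY[X]_   (s1,X)→(s1,Y,+1)
state=s1 head=8 tape=XYYXYYYY[_]   (s1,_)→(s2,_,-1)
state=s2 head=7 tape=XYYXYYY[Y]_
M halts after 11 transitions.

11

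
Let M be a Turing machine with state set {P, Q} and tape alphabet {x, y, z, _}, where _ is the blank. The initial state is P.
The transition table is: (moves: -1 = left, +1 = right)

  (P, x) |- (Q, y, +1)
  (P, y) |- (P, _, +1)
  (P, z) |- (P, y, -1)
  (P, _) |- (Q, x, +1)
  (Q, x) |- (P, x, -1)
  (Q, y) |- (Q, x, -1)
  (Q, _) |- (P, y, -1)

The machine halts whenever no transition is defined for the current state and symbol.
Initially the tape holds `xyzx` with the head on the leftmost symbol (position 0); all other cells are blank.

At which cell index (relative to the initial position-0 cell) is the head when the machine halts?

P | ___[x]yzx   read x → write y, move +1, go to Q
Q | ___y[y]zx   read y → write x, move -1, go to Q
Q | ___[y]xzx   read y → write x, move -1, go to Q
Q | __[_]xxzx   read _ → write y, move -1, go to P
P | _[_]yxxzx   read _ → write x, move +1, go to Q
Q | _x[y]xxzx   read y → write x, move -1, go to Q
Q | _[x]xxxzx   read x → write x, move -1, go to P
P | [_]xxxxzx   read _ → write x, move +1, go to Q
Q | x[x]xxxzx   read x → write x, move -1, go to P
P | [x]xxxxzx   read x → write y, move +1, go to Q
Q | y[x]xxxzx   read x → write x, move -1, go to P
P | [y]xxxxzx   read y → write _, move +1, go to P
P | _[x]xxxzx   read x → write y, move +1, go to Q
Q | _y[x]xxzx   read x → write x, move -1, go to P
P | _[y]xxxzx   read y → write _, move +1, go to P
P | __[x]xxzx   read x → write y, move +1, go to Q
Q | __y[x]xzx   read x → write x, move -1, go to P
P | __[y]xxzx   read y → write _, move +1, go to P
P | ___[x]xzx   read x → write y, move +1, go to Q
Q | ___y[x]zx   read x → write x, move -1, go to P
P | ___[y]xzx   read y → write _, move +1, go to P
P | ____[x]zx   read x → write y, move +1, go to Q
Q | ____y[z]x
At halt the head is at cell 2.

2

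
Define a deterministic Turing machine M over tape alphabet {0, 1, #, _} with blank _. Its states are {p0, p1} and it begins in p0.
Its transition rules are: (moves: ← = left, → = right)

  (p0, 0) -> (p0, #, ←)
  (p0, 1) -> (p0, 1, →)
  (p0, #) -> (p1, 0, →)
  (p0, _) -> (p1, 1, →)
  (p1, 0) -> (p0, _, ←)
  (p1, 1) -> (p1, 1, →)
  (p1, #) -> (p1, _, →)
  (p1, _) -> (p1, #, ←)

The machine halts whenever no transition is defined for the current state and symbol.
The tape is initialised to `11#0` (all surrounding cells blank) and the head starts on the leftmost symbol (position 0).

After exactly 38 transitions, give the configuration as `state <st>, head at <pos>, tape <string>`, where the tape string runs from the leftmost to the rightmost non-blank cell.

state=p0 head=0 tape=[1]1#0____   (p0,1)→(p0,1,→)
state=p0 head=1 tape=1[1]#0____   (p0,1)→(p0,1,→)
state=p0 head=2 tape=11[#]0____   (p0,#)→(p1,0,→)
state=p1 head=3 tape=110[0]____   (p1,0)→(p0,_,←)
state=p0 head=2 tape=11[0]_____   (p0,0)→(p0,#,←)
state=p0 head=1 tape=1[1]#_____   (p0,1)→(p0,1,→)
state=p0 head=2 tape=11[#]_____   (p0,#)→(p1,0,→)
state=p1 head=3 tape=110[_]____   (p1,_)→(p1,#,←)
state=p1 head=2 tape=11[0]#____   (p1,0)→(p0,_,←)
state=p0 head=1 tape=1[1]_#____   (p0,1)→(p0,1,→)
state=p0 head=2 tape=11[_]#____   (p0,_)→(p1,1,→)
state=p1 head=3 tape=111[#]____   (p1,#)→(p1,_,→)
state=p1 head=4 tape=111_[_]___   (p1,_)→(p1,#,←)
state=p1 head=3 tape=111[_]#___   (p1,_)→(p1,#,←)
state=p1 head=2 tape=11[1]##___   (p1,1)→(p1,1,→)
state=p1 head=3 tape=111[#]#___   (p1,#)→(p1,_,→)
state=p1 head=4 tape=111_[#]___   (p1,#)→(p1,_,→)
state=p1 head=5 tape=111__[_]__   (p1,_)→(p1,#,←)
state=p1 head=4 tape=111_[_]#__   (p1,_)→(p1,#,←)
state=p1 head=3 tape=111[_]##__   (p1,_)→(p1,#,←)
state=p1 head=2 tape=11[1]###__   (p1,1)→(p1,1,→)
state=p1 head=3 tape=111[#]##__   (p1,#)→(p1,_,→)
state=p1 head=4 tape=111_[#]#__   (p1,#)→(p1,_,→)
state=p1 head=5 tape=111__[#]__   (p1,#)→(p1,_,→)
state=p1 head=6 tape=111___[_]_   (p1,_)→(p1,#,←)
state=p1 head=5 tape=111__[_]#_   (p1,_)→(p1,#,←)
state=p1 head=4 tape=111_[_]##_   (p1,_)→(p1,#,←)
state=p1 head=3 tape=111[_]###_   (p1,_)→(p1,#,←)
state=p1 head=2 tape=11[1]####_   (p1,1)→(p1,1,→)
state=p1 head=3 tape=111[#]###_   (p1,#)→(p1,_,→)
state=p1 head=4 tape=111_[#]##_   (p1,#)→(p1,_,→)
state=p1 head=5 tape=111__[#]#_   (p1,#)→(p1,_,→)
state=p1 head=6 tape=111___[#]_   (p1,#)→(p1,_,→)
state=p1 head=7 tape=111____[_]   (p1,_)→(p1,#,←)
state=p1 head=6 tape=111___[_]#   (p1,_)→(p1,#,←)
state=p1 head=5 tape=111__[_]##   (p1,_)→(p1,#,←)
state=p1 head=4 tape=111_[_]###   (p1,_)→(p1,#,←)
state=p1 head=3 tape=111[_]####   (p1,_)→(p1,#,←)
state=p1 head=2 tape=11[1]#####
After 38 steps: state p1, head at 2, tape 111#####.

state p1, head at 2, tape 111#####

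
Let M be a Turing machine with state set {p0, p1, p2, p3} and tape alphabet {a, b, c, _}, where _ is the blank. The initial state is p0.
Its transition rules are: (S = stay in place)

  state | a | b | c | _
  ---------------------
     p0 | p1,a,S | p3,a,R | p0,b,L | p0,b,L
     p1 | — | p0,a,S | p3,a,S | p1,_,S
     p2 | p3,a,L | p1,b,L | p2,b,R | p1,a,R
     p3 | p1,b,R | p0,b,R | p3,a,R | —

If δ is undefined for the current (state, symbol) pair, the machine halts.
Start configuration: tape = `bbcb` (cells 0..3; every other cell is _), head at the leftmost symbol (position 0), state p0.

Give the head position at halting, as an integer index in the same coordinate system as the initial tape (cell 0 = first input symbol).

4

p0 | [b]bcb_   read b → write a, move R, go to p3
p3 | a[b]cb_   read b → write b, move R, go to p0
p0 | ab[c]b_   read c → write b, move L, go to p0
p0 | a[b]bb_   read b → write a, move R, go to p3
p3 | aa[b]b_   read b → write b, move R, go to p0
p0 | aab[b]_   read b → write a, move R, go to p3
p3 | aaba[_]
At halt the head is at cell 4.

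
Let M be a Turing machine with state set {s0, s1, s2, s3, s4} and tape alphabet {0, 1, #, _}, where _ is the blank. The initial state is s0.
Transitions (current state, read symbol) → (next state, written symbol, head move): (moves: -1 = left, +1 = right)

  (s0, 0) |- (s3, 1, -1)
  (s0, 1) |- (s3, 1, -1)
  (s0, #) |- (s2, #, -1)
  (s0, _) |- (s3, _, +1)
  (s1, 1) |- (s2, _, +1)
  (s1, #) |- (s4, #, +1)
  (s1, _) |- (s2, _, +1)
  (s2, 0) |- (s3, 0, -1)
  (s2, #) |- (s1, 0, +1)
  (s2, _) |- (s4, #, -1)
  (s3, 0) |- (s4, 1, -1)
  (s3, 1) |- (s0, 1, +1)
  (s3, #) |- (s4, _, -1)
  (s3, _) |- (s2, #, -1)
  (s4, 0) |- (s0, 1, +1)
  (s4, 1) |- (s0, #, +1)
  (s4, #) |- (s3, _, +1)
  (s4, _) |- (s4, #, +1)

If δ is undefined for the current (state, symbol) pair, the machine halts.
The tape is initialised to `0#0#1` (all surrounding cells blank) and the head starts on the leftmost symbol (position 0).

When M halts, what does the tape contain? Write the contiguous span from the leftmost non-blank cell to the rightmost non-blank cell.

state=s0 head=0 tape=___[0]#0#1   (s0,0)→(s3,1,-1)
state=s3 head=-1 tape=__[_]1#0#1   (s3,_)→(s2,#,-1)
state=s2 head=-2 tape=_[_]#1#0#1   (s2,_)→(s4,#,-1)
state=s4 head=-3 tape=[_]##1#0#1   (s4,_)→(s4,#,+1)
state=s4 head=-2 tape=#[#]#1#0#1   (s4,#)→(s3,_,+1)
state=s3 head=-1 tape=#_[#]1#0#1   (s3,#)→(s4,_,-1)
state=s4 head=-2 tape=#[_]_1#0#1   (s4,_)→(s4,#,+1)
state=s4 head=-1 tape=##[_]1#0#1   (s4,_)→(s4,#,+1)
state=s4 head=0 tape=###[1]#0#1   (s4,1)→(s0,#,+1)
state=s0 head=1 tape=####[#]0#1   (s0,#)→(s2,#,-1)
state=s2 head=0 tape=###[#]#0#1   (s2,#)→(s1,0,+1)
state=s1 head=1 tape=###0[#]0#1   (s1,#)→(s4,#,+1)
state=s4 head=2 tape=###0#[0]#1   (s4,0)→(s0,1,+1)
state=s0 head=3 tape=###0#1[#]1   (s0,#)→(s2,#,-1)
state=s2 head=2 tape=###0#[1]#1
The non-blank tape span at halt is ###0#1#1.

###0#1#1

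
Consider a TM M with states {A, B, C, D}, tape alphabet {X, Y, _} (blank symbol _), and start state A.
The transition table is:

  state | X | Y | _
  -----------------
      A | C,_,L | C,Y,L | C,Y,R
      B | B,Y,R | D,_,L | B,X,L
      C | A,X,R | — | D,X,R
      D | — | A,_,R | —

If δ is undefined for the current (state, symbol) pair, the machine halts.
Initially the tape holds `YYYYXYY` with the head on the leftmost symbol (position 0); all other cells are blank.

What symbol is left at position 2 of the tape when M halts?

state=A head=0 tape=_[Y]YYYXYY   (A,Y)→(C,Y,L)
state=C head=-1 tape=[_]YYYYXYY   (C,_)→(D,X,R)
state=D head=0 tape=X[Y]YYYXYY   (D,Y)→(A,_,R)
state=A head=1 tape=X_[Y]YYXYY   (A,Y)→(C,Y,L)
state=C head=0 tape=X[_]YYYXYY   (C,_)→(D,X,R)
state=D head=1 tape=XX[Y]YYXYY   (D,Y)→(A,_,R)
state=A head=2 tape=XX_[Y]YXYY   (A,Y)→(C,Y,L)
state=C head=1 tape=XX[_]YYXYY   (C,_)→(D,X,R)
state=D head=2 tape=XXX[Y]YXYY   (D,Y)→(A,_,R)
state=A head=3 tape=XXX_[Y]XYY   (A,Y)→(C,Y,L)
state=C head=2 tape=XXX[_]YXYY   (C,_)→(D,X,R)
state=D head=3 tape=XXXX[Y]XYY   (D,Y)→(A,_,R)
state=A head=4 tape=XXXX_[X]YY   (A,X)→(C,_,L)
state=C head=3 tape=XXXX[_]_YY   (C,_)→(D,X,R)
state=D head=4 tape=XXXXX[_]YY
Cell 2 holds X when M halts.

X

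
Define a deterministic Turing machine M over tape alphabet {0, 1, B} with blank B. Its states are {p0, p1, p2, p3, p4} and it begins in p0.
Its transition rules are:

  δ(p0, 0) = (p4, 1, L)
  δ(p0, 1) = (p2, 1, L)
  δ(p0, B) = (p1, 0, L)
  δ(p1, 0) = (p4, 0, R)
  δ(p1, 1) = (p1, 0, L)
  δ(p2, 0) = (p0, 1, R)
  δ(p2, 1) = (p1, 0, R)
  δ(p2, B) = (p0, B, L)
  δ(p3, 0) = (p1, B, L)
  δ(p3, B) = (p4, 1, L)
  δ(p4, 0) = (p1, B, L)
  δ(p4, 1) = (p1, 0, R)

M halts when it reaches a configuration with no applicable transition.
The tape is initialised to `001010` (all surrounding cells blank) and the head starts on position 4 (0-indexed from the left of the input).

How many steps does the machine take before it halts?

p0 | 0010[1]0   read 1 → write 1, move L, go to p2
p2 | 001[0]10   read 0 → write 1, move R, go to p0
p0 | 0011[1]0   read 1 → write 1, move L, go to p2
p2 | 001[1]10   read 1 → write 0, move R, go to p1
p1 | 0010[1]0   read 1 → write 0, move L, go to p1
p1 | 001[0]00   read 0 → write 0, move R, go to p4
p4 | 0010[0]0   read 0 → write B, move L, go to p1
p1 | 001[0]B0   read 0 → write 0, move R, go to p4
p4 | 0010[B]0
M halts after 8 transitions.

8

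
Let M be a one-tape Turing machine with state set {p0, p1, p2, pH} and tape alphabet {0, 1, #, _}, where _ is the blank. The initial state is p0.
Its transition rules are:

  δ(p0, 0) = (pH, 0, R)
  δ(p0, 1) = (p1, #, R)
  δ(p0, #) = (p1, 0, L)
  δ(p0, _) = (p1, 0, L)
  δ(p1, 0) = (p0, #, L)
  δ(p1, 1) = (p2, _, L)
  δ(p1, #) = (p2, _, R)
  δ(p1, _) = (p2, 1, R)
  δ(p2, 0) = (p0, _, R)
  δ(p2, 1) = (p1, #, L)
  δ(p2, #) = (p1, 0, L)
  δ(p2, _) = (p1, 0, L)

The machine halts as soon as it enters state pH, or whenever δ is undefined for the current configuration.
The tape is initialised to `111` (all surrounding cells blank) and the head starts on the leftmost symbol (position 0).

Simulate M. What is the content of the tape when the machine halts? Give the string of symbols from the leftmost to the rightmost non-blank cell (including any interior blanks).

state=p0 head=0 tape=_[1]11___   (p0,1)→(p1,#,R)
state=p1 head=1 tape=_#[1]1___   (p1,1)→(p2,_,L)
state=p2 head=0 tape=_[#]_1___   (p2,#)→(p1,0,L)
state=p1 head=-1 tape=[_]0_1___   (p1,_)→(p2,1,R)
state=p2 head=0 tape=1[0]_1___   (p2,0)→(p0,_,R)
state=p0 head=1 tape=1_[_]1___   (p0,_)→(p1,0,L)
state=p1 head=0 tape=1[_]01___   (p1,_)→(p2,1,R)
state=p2 head=1 tape=11[0]1___   (p2,0)→(p0,_,R)
state=p0 head=2 tape=11_[1]___   (p0,1)→(p1,#,R)
state=p1 head=3 tape=11_#[_]__   (p1,_)→(p2,1,R)
state=p2 head=4 tape=11_#1[_]_   (p2,_)→(p1,0,L)
state=p1 head=3 tape=11_#[1]0_   (p1,1)→(p2,_,L)
state=p2 head=2 tape=11_[#]_0_   (p2,#)→(p1,0,L)
state=p1 head=1 tape=11[_]0_0_   (p1,_)→(p2,1,R)
state=p2 head=2 tape=111[0]_0_   (p2,0)→(p0,_,R)
state=p0 head=3 tape=111_[_]0_   (p0,_)→(p1,0,L)
state=p1 head=2 tape=111[_]00_   (p1,_)→(p2,1,R)
state=p2 head=3 tape=1111[0]0_   (p2,0)→(p0,_,R)
state=p0 head=4 tape=1111_[0]_   (p0,0)→(pH,0,R)
state=pH head=5 tape=1111_0[_]
The non-blank tape span at halt is 1111_0.

1111_0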